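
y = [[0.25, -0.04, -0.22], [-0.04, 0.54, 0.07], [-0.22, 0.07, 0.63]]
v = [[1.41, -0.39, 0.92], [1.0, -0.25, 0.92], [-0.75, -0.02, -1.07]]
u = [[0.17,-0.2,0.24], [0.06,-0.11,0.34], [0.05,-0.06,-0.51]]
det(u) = 0.00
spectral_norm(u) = 0.67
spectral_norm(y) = 0.76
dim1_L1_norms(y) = [0.51, 0.65, 0.92]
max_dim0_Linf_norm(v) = 1.41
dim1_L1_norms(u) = [0.61, 0.51, 0.62]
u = v @ y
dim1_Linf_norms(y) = [0.25, 0.54, 0.63]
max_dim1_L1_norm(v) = 2.72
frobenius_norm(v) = 2.57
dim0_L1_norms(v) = [3.16, 0.66, 2.91]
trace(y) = 1.42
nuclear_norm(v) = 3.05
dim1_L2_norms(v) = [1.73, 1.38, 1.31]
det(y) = 0.06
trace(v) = 0.09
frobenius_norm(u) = 0.72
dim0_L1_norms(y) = [0.51, 0.65, 0.92]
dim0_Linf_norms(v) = [1.41, 0.39, 1.07]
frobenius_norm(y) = 0.93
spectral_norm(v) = 2.53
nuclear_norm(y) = 1.42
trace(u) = -0.45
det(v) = 0.06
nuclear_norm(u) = 0.97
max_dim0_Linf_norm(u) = 0.51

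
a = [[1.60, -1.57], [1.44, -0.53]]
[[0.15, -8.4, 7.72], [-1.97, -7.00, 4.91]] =a@ [[-2.25, -4.63, 2.56], [-2.39, 0.63, -2.31]]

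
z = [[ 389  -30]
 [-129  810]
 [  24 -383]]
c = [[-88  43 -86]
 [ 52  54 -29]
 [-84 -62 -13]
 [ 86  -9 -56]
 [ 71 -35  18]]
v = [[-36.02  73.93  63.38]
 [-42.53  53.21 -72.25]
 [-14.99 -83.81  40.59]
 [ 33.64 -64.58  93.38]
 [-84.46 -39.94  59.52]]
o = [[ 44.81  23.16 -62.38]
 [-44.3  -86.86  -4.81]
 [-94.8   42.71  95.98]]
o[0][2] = -62.38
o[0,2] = -62.38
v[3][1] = -64.58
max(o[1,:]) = -4.81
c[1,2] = -29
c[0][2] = -86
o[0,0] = 44.81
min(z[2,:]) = -383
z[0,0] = 389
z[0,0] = 389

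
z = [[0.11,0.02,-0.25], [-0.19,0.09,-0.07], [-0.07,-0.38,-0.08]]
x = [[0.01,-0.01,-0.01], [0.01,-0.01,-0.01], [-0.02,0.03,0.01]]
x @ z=[[0.0, 0.0, -0.0],  [0.00, 0.00, -0.00],  [-0.01, -0.0, 0.0]]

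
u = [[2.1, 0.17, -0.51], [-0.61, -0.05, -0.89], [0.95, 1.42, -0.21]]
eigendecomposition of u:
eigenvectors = [[(0.92+0j), 0.16+0.04j, 0.16-0.04j],[-0.36+0.00j, -0.02+0.63j, -0.02-0.63j],[(0.17+0j), 0.76+0.00j, 0.76-0.00j]]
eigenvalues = [(1.94+0j), (-0.05+1.23j), (-0.05-1.23j)]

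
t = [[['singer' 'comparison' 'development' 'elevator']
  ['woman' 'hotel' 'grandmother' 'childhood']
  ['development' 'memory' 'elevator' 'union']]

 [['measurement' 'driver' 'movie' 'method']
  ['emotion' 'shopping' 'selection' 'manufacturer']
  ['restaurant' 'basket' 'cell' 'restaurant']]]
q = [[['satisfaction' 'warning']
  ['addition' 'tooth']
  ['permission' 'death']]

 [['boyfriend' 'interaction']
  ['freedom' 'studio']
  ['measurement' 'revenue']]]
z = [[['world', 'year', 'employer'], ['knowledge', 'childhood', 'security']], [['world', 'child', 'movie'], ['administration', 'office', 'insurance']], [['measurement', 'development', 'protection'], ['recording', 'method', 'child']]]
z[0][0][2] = 'employer'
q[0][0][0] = 'satisfaction'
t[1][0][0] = 'measurement'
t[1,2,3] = 'restaurant'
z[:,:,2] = [['employer', 'security'], ['movie', 'insurance'], ['protection', 'child']]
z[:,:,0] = [['world', 'knowledge'], ['world', 'administration'], ['measurement', 'recording']]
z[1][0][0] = 'world'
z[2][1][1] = 'method'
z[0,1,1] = 'childhood'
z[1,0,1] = 'child'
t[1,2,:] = ['restaurant', 'basket', 'cell', 'restaurant']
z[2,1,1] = 'method'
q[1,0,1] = 'interaction'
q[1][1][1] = 'studio'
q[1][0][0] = 'boyfriend'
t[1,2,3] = 'restaurant'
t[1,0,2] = 'movie'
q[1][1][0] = 'freedom'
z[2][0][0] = 'measurement'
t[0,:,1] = ['comparison', 'hotel', 'memory']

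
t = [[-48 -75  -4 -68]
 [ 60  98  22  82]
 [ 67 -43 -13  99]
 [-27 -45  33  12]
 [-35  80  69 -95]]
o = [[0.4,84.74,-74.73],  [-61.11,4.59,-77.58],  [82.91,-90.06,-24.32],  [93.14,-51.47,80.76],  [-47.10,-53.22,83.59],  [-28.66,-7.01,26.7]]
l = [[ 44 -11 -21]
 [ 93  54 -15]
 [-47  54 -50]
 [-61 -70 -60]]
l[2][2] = -50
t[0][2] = -4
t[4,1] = 80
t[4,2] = 69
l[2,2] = -50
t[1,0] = 60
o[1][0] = -61.11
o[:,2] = [-74.73, -77.58, -24.32, 80.76, 83.59, 26.7]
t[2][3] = 99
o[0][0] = 0.4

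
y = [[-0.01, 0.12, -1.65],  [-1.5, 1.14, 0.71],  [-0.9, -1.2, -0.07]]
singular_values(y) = [2.15, 1.51, 1.47]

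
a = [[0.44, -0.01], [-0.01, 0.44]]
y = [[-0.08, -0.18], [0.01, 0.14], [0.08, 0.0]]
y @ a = [[-0.03, -0.08], [0.00, 0.06], [0.04, -0.0]]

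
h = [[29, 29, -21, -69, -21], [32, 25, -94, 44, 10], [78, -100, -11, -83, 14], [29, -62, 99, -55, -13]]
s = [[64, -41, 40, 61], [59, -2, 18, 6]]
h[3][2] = 99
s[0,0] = 64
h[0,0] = 29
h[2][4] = 14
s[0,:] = [64, -41, 40, 61]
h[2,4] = 14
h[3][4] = -13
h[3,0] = 29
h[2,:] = [78, -100, -11, -83, 14]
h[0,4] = -21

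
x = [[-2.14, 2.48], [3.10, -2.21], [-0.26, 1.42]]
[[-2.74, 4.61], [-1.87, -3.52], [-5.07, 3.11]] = x @ [[-3.62, 0.49], [-4.23, 2.28]]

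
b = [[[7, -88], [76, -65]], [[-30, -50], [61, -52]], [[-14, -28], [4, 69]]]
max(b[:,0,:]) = 7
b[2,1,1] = 69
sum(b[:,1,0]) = 141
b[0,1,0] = 76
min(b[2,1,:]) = 4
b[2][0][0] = -14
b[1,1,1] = -52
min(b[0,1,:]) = -65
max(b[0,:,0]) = 76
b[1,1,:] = [61, -52]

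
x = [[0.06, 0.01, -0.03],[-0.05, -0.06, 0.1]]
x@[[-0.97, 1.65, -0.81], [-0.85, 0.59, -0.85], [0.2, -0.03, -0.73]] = [[-0.07, 0.11, -0.04], [0.12, -0.12, 0.02]]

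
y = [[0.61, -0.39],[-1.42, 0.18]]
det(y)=-0.444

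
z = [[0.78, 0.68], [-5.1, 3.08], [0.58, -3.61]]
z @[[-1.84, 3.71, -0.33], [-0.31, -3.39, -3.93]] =[[-1.65, 0.59, -2.93], [8.43, -29.36, -10.42], [0.05, 14.39, 14.0]]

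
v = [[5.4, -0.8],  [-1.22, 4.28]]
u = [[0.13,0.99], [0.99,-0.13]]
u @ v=[[-0.51, 4.13], [5.5, -1.35]]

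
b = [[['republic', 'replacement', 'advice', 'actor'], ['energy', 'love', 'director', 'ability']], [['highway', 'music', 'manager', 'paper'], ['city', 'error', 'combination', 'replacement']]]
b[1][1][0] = 'city'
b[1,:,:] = [['highway', 'music', 'manager', 'paper'], ['city', 'error', 'combination', 'replacement']]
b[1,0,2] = 'manager'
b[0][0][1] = 'replacement'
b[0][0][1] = 'replacement'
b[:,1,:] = [['energy', 'love', 'director', 'ability'], ['city', 'error', 'combination', 'replacement']]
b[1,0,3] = 'paper'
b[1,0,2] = 'manager'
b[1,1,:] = ['city', 'error', 'combination', 'replacement']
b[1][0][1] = 'music'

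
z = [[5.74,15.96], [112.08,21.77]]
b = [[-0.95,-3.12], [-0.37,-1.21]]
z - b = [[6.69, 19.08], [112.45, 22.98]]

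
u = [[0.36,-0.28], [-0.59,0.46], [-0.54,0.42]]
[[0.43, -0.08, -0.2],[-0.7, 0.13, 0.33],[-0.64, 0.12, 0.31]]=u @ [[0.73, -0.72, -0.77], [-0.58, -0.63, -0.26]]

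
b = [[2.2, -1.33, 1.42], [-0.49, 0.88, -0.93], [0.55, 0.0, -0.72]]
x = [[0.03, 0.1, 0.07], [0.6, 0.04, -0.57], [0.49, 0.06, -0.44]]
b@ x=[[-0.04, 0.25, 0.29], [0.06, -0.07, -0.13], [-0.34, 0.01, 0.36]]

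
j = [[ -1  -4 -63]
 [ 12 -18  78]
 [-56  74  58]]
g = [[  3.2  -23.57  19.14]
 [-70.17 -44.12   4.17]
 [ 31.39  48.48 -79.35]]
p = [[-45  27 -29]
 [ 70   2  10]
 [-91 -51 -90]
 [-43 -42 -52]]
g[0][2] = 19.14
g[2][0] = 31.39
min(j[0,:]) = -63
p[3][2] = -52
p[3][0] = -43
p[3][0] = -43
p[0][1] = 27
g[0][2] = 19.14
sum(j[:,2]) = 73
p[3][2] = -52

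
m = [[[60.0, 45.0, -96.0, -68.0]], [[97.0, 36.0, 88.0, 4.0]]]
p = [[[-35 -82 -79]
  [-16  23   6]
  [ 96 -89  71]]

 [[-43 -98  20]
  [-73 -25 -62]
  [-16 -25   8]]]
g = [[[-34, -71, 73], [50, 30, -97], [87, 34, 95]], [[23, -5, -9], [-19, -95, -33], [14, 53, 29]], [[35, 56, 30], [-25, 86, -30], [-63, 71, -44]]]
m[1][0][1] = 36.0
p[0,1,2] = 6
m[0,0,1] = 45.0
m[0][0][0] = 60.0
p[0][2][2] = 71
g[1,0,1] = -5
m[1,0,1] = 36.0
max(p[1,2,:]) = 8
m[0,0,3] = -68.0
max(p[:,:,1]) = 23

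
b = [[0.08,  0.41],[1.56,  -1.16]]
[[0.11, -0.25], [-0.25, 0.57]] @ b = [[-0.38,0.34], [0.87,-0.76]]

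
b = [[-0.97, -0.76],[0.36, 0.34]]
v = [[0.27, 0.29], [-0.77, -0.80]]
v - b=[[1.24, 1.05],  [-1.13, -1.14]]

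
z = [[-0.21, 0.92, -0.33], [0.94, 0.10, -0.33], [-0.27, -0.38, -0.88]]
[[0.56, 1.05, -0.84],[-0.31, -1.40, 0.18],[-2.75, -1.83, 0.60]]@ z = [[1.1, 0.94, 0.21],  [-1.3, -0.49, 0.41],  [-1.30, -2.94, 0.98]]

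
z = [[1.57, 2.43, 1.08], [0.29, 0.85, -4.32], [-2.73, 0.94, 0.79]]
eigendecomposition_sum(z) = [[(1.67+0j),1.12-0.00j,(-1.09+0j)], [(1.82+0j),(1.22-0j),-1.19+0.00j], [-1.03-0.00j,-0.69+0.00j,0.67-0.00j]] + [[-0.05+0.87j, 0.66-0.48j, 1.09+0.56j], [(-0.76-0.88j), -0.18+1.07j, -1.56+0.47j], [(-0.85+0.43j), (0.81+0.36j), 0.06+1.34j]] + [[-0.05-0.87j,  (0.66+0.48j),  (1.09-0.56j)], [(-0.76+0.88j),  (-0.18-1.07j),  (-1.56-0.47j)], [(-0.85-0.43j),  0.81-0.36j,  (0.06-1.34j)]]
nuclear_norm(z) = 10.39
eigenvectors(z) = [[0.62+0.00j, 0.36+0.35j, (0.36-0.35j)], [(0.68+0j), -0.67+0.00j, -0.67-0.00j], [(-0.38+0j), (-0.13+0.53j), -0.13-0.53j]]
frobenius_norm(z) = 6.16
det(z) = 38.33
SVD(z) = [[0.16, 0.81, 0.56], [-0.95, -0.03, 0.3], [0.26, -0.58, 0.77]] @ diag([4.555095696686316, 3.228357717981283, 2.6066472025919616]) @ [[-0.16,-0.04,0.99],[0.88,0.44,0.16],[-0.44,0.90,-0.03]]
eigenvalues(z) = [(3.56+0j), (-0.17+3.28j), (-0.17-3.28j)]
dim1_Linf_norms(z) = [2.43, 4.32, 2.73]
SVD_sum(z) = [[-0.12, -0.03, 0.70], [0.71, 0.18, -4.28], [-0.19, -0.05, 1.17]] + [[2.32, 1.15, 0.43], [-0.07, -0.04, -0.01], [-1.66, -0.82, -0.31]] + [[-0.64, 1.31, -0.05],[-0.34, 0.71, -0.03],[-0.88, 1.81, -0.07]]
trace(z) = 3.21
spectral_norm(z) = 4.56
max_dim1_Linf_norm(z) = 4.32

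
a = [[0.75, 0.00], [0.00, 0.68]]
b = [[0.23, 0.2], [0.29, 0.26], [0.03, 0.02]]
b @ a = [[0.17,0.14], [0.22,0.18], [0.02,0.01]]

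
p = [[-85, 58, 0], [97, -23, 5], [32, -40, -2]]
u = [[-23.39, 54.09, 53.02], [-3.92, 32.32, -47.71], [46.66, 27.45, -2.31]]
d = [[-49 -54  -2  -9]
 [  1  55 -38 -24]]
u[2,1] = 27.45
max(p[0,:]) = 58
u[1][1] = 32.32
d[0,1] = -54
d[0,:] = [-49, -54, -2, -9]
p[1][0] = 97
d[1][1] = 55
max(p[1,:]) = 97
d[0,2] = -2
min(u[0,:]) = -23.39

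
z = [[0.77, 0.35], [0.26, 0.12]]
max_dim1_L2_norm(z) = 0.85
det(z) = 0.00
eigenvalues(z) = [0.89, 0.0]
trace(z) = 0.89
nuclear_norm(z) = 0.89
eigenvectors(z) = [[0.95, -0.41],[0.32, 0.91]]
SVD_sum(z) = [[0.77, 0.35], [0.26, 0.12]] + [[0.00, -0.00],[-0.0, 0.00]]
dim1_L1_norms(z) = [1.12, 0.38]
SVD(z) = [[-0.95, -0.32], [-0.32, 0.95]] @ diag([0.8929711876673068, 0.001567799744644816]) @ [[-0.91, -0.41],[-0.41, 0.91]]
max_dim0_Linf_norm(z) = 0.77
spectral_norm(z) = 0.89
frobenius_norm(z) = 0.89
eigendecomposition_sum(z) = [[0.77, 0.35], [0.26, 0.12]] + [[0.0, -0.0], [-0.0, 0.00]]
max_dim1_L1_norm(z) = 1.12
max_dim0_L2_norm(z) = 0.81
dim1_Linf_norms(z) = [0.77, 0.26]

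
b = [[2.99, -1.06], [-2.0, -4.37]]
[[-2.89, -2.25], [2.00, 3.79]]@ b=[[-4.14, 12.9], [-1.6, -18.68]]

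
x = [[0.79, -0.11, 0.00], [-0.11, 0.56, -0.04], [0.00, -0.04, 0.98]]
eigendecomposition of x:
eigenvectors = [[-0.37,0.93,0.06], [-0.93,-0.36,-0.11], [-0.08,-0.1,0.99]]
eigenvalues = [0.51, 0.83, 0.98]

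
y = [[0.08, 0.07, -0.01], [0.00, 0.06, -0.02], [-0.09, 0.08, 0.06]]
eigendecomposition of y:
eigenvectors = [[(-0.66+0j),-0.28+0.20j,(-0.28-0.2j)],[-0.25+0.00j,-0.12-0.31j,(-0.12+0.31j)],[0.70+0.00j,(-0.88+0j),-0.88-0.00j]]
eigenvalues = [(0.12+0j), (0.04+0.05j), (0.04-0.05j)]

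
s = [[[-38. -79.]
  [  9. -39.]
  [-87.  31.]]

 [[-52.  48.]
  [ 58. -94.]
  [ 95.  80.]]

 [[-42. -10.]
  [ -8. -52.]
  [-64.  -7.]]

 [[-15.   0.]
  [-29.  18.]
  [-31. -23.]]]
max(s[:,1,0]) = 58.0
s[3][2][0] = -31.0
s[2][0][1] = -10.0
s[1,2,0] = 95.0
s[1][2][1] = 80.0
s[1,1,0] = 58.0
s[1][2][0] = 95.0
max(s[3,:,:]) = 18.0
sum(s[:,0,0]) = -147.0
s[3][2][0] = -31.0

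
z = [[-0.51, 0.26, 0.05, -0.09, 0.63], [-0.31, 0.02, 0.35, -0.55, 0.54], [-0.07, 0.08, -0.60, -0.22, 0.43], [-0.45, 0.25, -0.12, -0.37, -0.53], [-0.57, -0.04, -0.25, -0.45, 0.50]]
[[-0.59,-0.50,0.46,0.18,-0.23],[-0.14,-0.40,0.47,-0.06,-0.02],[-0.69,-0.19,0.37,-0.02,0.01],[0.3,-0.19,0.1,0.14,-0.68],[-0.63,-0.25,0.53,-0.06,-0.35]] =z@[[0.35, 0.08, -0.22, -0.12, 0.9], [0.07, -0.91, 0.23, 0.57, -0.13], [0.66, -0.13, -0.12, 0.03, 0.15], [-0.28, 0.28, -0.39, 0.18, 0.03], [-0.78, -0.3, 0.41, -0.03, 0.41]]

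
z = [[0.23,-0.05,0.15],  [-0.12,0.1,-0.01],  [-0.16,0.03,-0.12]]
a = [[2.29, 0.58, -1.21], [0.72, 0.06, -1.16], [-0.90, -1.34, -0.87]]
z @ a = [[0.36, -0.07, -0.35], [-0.19, -0.05, 0.04], [-0.24, 0.07, 0.26]]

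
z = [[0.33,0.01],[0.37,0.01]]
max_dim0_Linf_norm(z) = 0.37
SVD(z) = [[-0.67, -0.75], [-0.75, 0.67]] @ diag([0.49598321503028336, 0.0008064789046854648]) @ [[-1.0, -0.03], [0.03, -1.0]]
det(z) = -0.00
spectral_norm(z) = 0.50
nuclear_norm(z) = 0.50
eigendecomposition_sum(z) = [[0.33,0.01], [0.37,0.01]] + [[-0.00, 0.00], [0.00, -0.0]]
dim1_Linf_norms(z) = [0.33, 0.37]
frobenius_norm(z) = 0.50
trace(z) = 0.34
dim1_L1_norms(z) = [0.34, 0.38]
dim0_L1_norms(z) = [0.7, 0.02]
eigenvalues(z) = [0.34, -0.0]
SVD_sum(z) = [[0.33,0.01], [0.37,0.01]] + [[-0.0, 0.0], [0.0, -0.0]]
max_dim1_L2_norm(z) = 0.37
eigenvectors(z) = [[0.67, -0.03],[0.75, 1.0]]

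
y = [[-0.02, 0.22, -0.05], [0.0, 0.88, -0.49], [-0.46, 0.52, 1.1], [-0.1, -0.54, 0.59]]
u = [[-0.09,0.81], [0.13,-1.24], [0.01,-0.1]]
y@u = [[0.03, -0.28], [0.11, -1.04], [0.12, -1.13], [-0.06, 0.53]]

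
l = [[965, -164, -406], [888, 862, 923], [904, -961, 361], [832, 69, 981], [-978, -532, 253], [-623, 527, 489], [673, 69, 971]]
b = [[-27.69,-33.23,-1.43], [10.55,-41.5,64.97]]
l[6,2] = 971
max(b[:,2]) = 64.97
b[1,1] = -41.5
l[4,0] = -978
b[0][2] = -1.43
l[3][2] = 981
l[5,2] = 489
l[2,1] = -961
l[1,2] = 923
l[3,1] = 69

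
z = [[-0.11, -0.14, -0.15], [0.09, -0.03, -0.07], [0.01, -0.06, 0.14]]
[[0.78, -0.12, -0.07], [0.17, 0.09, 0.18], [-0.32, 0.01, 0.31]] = z @ [[-0.92, 1.03, 2.08],[-1.73, 0.07, -2.30],[-2.93, -0.00, 1.09]]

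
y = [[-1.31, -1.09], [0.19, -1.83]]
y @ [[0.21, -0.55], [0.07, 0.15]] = [[-0.35,0.56],  [-0.09,-0.38]]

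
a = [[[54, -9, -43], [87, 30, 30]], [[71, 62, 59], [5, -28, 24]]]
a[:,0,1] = [-9, 62]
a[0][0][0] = 54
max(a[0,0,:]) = 54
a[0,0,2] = -43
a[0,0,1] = -9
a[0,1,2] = 30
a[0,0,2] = -43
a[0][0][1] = -9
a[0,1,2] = 30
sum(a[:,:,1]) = 55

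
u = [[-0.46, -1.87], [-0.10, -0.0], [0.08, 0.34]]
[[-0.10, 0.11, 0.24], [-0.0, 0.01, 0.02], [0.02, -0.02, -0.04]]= u @ [[0.02, -0.08, -0.19], [0.05, -0.04, -0.08]]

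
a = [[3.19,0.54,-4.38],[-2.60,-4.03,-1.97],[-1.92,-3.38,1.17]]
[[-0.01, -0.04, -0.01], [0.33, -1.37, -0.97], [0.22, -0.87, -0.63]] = a@[[-0.02,0.07,0.05], [-0.06,0.25,0.18], [-0.02,0.09,0.06]]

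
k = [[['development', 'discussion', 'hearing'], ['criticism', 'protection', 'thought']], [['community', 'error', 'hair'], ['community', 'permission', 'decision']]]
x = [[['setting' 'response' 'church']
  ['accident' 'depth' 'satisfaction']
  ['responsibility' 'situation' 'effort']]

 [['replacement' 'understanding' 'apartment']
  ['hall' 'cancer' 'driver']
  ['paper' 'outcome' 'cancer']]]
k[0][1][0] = 'criticism'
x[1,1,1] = 'cancer'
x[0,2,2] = 'effort'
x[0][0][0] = 'setting'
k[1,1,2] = 'decision'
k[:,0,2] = ['hearing', 'hair']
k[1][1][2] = 'decision'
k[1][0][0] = 'community'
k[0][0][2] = 'hearing'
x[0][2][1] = 'situation'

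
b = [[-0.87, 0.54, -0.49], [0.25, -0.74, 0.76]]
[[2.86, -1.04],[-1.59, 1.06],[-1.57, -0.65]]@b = [[-2.75, 2.31, -2.19], [1.65, -1.64, 1.58], [1.2, -0.37, 0.28]]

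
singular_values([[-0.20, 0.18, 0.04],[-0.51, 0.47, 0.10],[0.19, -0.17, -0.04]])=[0.79, 0.01, 0.0]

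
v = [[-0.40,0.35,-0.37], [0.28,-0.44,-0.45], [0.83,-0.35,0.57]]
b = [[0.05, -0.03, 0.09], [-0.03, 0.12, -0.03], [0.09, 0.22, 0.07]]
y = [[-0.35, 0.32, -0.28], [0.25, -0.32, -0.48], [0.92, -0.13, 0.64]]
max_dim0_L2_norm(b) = 0.25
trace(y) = -0.03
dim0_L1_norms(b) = [0.17, 0.37, 0.19]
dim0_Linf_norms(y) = [0.92, 0.32, 0.64]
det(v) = -0.12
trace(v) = -0.27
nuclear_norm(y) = 2.09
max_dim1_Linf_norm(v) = 0.83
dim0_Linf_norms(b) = [0.09, 0.22, 0.09]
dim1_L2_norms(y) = [0.55, 0.63, 1.13]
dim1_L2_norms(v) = [0.65, 0.69, 1.07]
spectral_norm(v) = 1.25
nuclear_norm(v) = 2.07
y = b + v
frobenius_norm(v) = 1.42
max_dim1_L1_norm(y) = 1.69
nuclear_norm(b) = 0.42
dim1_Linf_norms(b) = [0.09, 0.12, 0.22]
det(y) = -0.17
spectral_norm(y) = 1.23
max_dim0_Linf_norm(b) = 0.22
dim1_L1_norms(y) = [0.95, 1.05, 1.69]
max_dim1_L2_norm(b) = 0.25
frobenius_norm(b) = 0.30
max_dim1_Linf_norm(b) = 0.22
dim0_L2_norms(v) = [0.96, 0.66, 0.82]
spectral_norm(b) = 0.26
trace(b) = 0.24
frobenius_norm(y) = 1.40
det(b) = -0.00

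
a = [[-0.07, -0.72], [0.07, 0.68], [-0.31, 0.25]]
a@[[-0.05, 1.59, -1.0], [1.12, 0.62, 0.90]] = [[-0.80, -0.56, -0.58], [0.76, 0.53, 0.54], [0.3, -0.34, 0.54]]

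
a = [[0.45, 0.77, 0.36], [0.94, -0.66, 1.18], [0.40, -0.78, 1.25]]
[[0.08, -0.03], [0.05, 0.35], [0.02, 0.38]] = a @ [[0.05, -0.0], [0.06, -0.14], [0.04, 0.22]]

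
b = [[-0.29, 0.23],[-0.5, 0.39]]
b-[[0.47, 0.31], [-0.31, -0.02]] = [[-0.76, -0.08], [-0.19, 0.41]]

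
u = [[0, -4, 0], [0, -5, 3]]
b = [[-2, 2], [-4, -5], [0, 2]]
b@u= [[0, -2, 6], [0, 41, -15], [0, -10, 6]]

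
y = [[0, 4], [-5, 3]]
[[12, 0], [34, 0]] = y @ [[-5, 0], [3, 0]]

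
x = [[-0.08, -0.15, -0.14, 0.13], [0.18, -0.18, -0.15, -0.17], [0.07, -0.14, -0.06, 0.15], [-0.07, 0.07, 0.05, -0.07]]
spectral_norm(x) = 0.38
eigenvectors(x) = [[0.71+0.00j, (0.71-0j), (-0.1+0j), 0.51+0.00j], [0.05-0.49j, 0.05+0.49j, -0.62+0.00j, 0.67+0.00j], [0.32-0.30j, 0.32+0.30j, 0.78+0.00j, -0.32+0.00j], [-0.13+0.22j, (-0.13-0.22j), 0.03+0.00j, 0.43+0.00j]]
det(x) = -0.00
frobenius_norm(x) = 0.50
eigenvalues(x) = [(-0.18+0.2j), (-0.18-0.2j), (0.05+0j), (-0.08+0j)]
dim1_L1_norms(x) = [0.5, 0.68, 0.42, 0.26]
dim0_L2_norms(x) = [0.22, 0.28, 0.22, 0.27]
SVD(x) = [[0.43, -0.6, 0.67, -0.09], [0.73, 0.67, 0.14, 0.06], [0.45, -0.42, -0.59, 0.52], [-0.29, 0.15, 0.42, 0.85]] @ diag([0.3800635395804387, 0.296772836483355, 0.1285087291959313, 0.019055076165133935]) @ [[0.39, -0.73, -0.55, 0.05], [0.43, 0.13, 0.05, -0.89], [-0.78, -0.10, -0.45, -0.42], [-0.23, -0.66, 0.70, -0.16]]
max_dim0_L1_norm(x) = 0.54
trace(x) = -0.39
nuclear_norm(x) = 0.82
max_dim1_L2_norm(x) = 0.34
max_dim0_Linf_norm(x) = 0.18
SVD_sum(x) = [[0.06, -0.12, -0.09, 0.01],[0.11, -0.2, -0.15, 0.01],[0.07, -0.13, -0.09, 0.01],[-0.04, 0.08, 0.06, -0.01]] + [[-0.08,-0.02,-0.01,0.16], [0.09,0.03,0.01,-0.18], [-0.05,-0.02,-0.01,0.11], [0.02,0.01,0.0,-0.04]] + [[-0.07, -0.01, -0.04, -0.04],[-0.01, -0.0, -0.01, -0.01],[0.06, 0.01, 0.03, 0.03],[-0.04, -0.01, -0.02, -0.02]] + [[0.00, 0.00, -0.00, 0.00], [-0.00, -0.00, 0.00, -0.0], [-0.00, -0.01, 0.01, -0.0], [-0.00, -0.01, 0.01, -0.0]]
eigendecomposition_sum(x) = [[(-0.04+0.13j), -0.06-0.11j, (-0.06-0.06j), 0.10-0.04j],  [(0.09+0.04j), -0.08+0.04j, -0.05+0.04j, (-0.02-0.07j)],  [(0.04+0.08j), -0.07-0.02j, -0.05-0.00j, 0.03-0.06j],  [-0.03-0.04j, (0.04-0j), (0.03-0.01j), -0.01+0.04j]] + [[(-0.04-0.13j),-0.06+0.11j,-0.06+0.06j,(0.1+0.04j)], [(0.09-0.04j),-0.08-0.04j,(-0.05-0.04j),-0.02+0.07j], [(0.04-0.08j),-0.07+0.02j,-0.05+0.00j,0.03+0.06j], [-0.03+0.04j,(0.04+0j),0.03+0.01j,-0.01-0.04j]] + [[0j, -0j, (-0.01-0j), -0.01-0.00j], [(0.01+0j), -0j, (-0.03-0j), -0.04-0.00j], [-0.01-0.00j, -0.00+0.00j, 0.04+0.00j, 0.05+0.00j], [-0.00-0.00j, (-0+0j), 0.00+0.00j, 0.00+0.00j]] + [[(-0+0j), -0.02-0.00j, (-0.02-0j), (-0.07-0j)], [-0.01+0.00j, -0.03-0.00j, -0.02-0.00j, -0.09-0.00j], [0.00-0.00j, (0.01+0j), 0.01+0.00j, (0.04+0j)], [(-0+0j), (-0.02-0j), -0.01-0.00j, -0.06-0.00j]]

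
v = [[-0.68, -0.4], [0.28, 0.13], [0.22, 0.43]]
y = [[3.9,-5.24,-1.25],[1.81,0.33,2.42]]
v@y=[[-3.38, 3.43, -0.12], [1.33, -1.42, -0.04], [1.64, -1.01, 0.77]]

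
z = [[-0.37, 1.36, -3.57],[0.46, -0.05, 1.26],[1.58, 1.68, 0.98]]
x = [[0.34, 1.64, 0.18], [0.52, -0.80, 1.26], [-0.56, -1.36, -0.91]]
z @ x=[[2.58, 3.16, 4.9], [-0.58, -0.92, -1.13], [0.86, -0.09, 1.51]]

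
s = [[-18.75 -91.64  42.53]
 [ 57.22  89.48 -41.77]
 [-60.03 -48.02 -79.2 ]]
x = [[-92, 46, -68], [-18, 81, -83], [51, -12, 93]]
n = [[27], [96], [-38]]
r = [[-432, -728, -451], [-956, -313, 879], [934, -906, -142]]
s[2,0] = -60.03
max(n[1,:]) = 96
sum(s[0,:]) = -67.86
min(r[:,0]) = -956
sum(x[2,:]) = 132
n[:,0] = [27, 96, -38]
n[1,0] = 96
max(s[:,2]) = 42.53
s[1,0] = 57.22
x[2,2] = 93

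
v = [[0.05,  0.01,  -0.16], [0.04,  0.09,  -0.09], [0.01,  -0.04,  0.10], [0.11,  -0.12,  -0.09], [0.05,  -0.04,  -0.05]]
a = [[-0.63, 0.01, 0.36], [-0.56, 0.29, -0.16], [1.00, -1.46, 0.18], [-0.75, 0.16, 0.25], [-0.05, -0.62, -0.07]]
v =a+[[0.68, 0.00, -0.52], [0.6, -0.2, 0.07], [-0.99, 1.42, -0.08], [0.86, -0.28, -0.34], [0.1, 0.58, 0.02]]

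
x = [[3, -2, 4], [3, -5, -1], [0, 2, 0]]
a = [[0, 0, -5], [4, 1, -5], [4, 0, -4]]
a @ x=[[0, -10, 0], [15, -23, 15], [12, -16, 16]]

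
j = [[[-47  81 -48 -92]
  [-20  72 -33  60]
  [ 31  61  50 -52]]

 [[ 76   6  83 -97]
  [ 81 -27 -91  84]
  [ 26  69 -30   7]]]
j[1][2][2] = -30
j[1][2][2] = -30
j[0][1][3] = 60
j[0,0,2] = -48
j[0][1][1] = 72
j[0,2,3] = -52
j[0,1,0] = -20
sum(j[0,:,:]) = 63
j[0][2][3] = -52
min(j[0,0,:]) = -92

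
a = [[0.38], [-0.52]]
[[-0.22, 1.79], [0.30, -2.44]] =a @ [[-0.58, 4.70]]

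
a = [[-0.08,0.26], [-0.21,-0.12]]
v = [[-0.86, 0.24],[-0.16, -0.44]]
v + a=[[-0.94, 0.50], [-0.37, -0.56]]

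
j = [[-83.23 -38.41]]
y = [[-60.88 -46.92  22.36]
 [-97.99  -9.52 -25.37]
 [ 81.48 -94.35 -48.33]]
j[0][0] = -83.23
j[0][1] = -38.41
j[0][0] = -83.23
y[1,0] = -97.99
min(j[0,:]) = -83.23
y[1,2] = -25.37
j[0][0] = -83.23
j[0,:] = [-83.23, -38.41]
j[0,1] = -38.41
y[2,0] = 81.48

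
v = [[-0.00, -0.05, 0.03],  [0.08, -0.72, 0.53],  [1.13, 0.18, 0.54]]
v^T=[[-0.0, 0.08, 1.13], [-0.05, -0.72, 0.18], [0.03, 0.53, 0.54]]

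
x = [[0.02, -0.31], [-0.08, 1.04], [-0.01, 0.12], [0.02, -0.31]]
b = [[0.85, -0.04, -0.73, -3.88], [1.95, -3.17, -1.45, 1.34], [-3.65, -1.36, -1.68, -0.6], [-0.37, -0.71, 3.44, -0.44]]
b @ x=[[-0.05,0.81], [0.33,-4.49], [0.04,-0.30], [0.01,-0.07]]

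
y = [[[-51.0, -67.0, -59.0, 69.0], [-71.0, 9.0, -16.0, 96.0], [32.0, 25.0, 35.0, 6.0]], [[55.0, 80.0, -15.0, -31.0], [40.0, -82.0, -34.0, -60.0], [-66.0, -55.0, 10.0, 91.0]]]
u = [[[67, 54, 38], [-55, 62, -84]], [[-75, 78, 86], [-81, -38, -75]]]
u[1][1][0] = -81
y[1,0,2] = -15.0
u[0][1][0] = -55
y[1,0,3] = -31.0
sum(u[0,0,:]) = 159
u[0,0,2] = 38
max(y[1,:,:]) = 91.0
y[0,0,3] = 69.0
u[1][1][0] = -81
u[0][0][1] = 54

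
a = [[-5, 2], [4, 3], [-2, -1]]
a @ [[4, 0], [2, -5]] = [[-16, -10], [22, -15], [-10, 5]]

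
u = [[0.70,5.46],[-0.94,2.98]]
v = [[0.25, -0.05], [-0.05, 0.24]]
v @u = [[0.22, 1.22], [-0.26, 0.44]]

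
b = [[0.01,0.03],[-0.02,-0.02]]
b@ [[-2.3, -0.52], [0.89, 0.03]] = [[0.00,  -0.0], [0.03,  0.01]]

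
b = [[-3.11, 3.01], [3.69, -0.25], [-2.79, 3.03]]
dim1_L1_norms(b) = [6.12, 3.94, 5.82]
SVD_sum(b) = [[-3.48, 2.49], [2.56, -1.83], [-3.28, 2.35]] + [[0.37,0.52], [1.13,1.58], [0.49,0.68]]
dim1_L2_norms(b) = [4.33, 3.7, 4.12]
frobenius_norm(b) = 7.03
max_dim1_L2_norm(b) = 4.33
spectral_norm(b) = 6.67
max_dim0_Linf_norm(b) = 3.69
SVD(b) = [[-0.64, -0.29], [0.47, -0.88], [-0.60, -0.38]] @ diag([6.6695595823366185, 2.2119617938973986]) @ [[0.81, -0.58], [-0.58, -0.81]]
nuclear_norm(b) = 8.88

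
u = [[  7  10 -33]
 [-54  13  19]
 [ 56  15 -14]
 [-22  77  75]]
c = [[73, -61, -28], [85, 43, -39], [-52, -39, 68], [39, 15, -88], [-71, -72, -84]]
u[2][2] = -14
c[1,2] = -39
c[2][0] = -52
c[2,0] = -52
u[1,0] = -54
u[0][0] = 7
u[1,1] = 13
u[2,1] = 15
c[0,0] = 73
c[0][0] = 73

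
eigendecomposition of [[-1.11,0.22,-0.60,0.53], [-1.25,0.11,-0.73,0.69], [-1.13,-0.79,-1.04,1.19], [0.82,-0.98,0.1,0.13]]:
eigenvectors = [[-0.38+0.00j, (-0.05-0j), -0.05+0.00j, 0.57+0.00j],  [(-0.48+0j), (0.08-0.06j), 0.08+0.06j, (0.48+0j)],  [(-0.79+0j), (0.73+0j), (0.73-0j), -0.51+0.00j],  [(-0.04+0j), 0.67+0.01j, (0.67-0.01j), 0.42+0.00j]]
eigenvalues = [(-2.02+0j), (0.05+0.08j), (0.05-0.08j), (-0+0j)]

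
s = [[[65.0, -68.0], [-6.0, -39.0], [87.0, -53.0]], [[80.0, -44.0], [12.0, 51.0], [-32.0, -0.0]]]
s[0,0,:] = [65.0, -68.0]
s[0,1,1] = -39.0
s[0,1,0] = -6.0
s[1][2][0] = -32.0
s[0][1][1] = -39.0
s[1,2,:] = [-32.0, -0.0]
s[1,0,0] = 80.0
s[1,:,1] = [-44.0, 51.0, -0.0]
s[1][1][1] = 51.0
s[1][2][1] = -0.0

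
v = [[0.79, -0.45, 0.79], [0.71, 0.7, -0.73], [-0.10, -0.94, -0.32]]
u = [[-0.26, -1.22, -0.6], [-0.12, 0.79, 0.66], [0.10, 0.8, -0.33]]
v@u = [[-0.07, -0.69, -1.03],[-0.34, -0.90, 0.28],[0.11, -0.88, -0.45]]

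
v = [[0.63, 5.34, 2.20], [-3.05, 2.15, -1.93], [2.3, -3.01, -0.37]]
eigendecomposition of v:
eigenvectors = [[0.66+0.00j, (0.66-0j), (-0.59+0j)], [0.27+0.54j, (0.27-0.54j), -0.06+0.00j], [-0.20-0.41j, -0.20+0.41j, (0.81+0j)]]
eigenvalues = [(2.12+3j), (2.12-3j), (-1.82+0j)]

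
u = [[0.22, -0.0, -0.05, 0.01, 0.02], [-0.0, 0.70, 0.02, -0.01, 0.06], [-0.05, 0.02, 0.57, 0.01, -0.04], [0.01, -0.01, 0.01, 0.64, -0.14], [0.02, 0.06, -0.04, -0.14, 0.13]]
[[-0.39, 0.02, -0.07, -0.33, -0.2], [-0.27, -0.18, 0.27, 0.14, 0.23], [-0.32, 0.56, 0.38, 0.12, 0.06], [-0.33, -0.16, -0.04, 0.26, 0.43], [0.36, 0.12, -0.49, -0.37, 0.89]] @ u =[[-0.09,0.0,-0.02,-0.19,0.02],[-0.07,-0.11,0.16,0.06,-0.02],[-0.09,0.40,0.24,0.06,0.00],[-0.06,-0.09,-0.02,0.1,0.00],[0.12,0.13,-0.33,-0.36,0.2]]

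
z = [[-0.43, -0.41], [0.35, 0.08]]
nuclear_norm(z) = 0.84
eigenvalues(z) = [(-0.18+0.28j), (-0.18-0.28j)]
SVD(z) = [[-0.87, 0.49], [0.49, 0.87]] @ diag([0.6751185344445343, 0.16160125138582357]) @ [[0.81,0.59], [0.59,-0.81]]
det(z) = 0.11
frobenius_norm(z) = 0.69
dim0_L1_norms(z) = [0.78, 0.49]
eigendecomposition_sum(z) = [[(-0.21+0.06j), -0.20-0.13j], [0.18+0.11j, (0.04+0.22j)]] + [[-0.21-0.06j, -0.20+0.13j], [(0.18-0.11j), (0.04-0.22j)]]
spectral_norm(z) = 0.68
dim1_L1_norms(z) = [0.84, 0.43]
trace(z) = -0.35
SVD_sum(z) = [[-0.48, -0.35], [0.27, 0.19]] + [[0.05, -0.06],[0.08, -0.11]]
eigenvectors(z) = [[0.73+0.00j, 0.73-0.00j], [-0.46-0.50j, -0.46+0.50j]]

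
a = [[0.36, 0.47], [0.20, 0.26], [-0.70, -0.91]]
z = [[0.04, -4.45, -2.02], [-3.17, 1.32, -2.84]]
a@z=[[-1.48,  -0.98,  -2.06], [-0.82,  -0.55,  -1.14], [2.86,  1.91,  4.0]]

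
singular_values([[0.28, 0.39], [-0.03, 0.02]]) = [0.48, 0.04]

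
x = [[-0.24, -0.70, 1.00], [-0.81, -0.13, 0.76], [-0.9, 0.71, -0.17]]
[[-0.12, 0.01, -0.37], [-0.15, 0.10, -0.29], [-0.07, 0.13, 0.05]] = x @ [[0.14, -0.10, 0.13], [0.07, 0.06, 0.18], [-0.04, 0.03, -0.21]]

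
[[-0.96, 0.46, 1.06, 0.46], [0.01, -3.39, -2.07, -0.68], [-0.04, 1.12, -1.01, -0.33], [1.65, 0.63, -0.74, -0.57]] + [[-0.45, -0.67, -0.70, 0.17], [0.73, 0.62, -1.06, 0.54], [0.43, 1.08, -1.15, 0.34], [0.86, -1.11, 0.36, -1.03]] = [[-1.41, -0.21, 0.36, 0.63], [0.74, -2.77, -3.13, -0.14], [0.39, 2.20, -2.16, 0.01], [2.51, -0.48, -0.38, -1.60]]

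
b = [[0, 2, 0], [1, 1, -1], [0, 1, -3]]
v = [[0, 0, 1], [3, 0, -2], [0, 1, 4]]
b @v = [[6, 0, -4], [3, -1, -5], [3, -3, -14]]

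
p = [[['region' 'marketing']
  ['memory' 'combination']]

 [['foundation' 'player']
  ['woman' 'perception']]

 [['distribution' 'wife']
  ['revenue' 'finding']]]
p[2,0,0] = 'distribution'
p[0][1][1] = 'combination'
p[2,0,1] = 'wife'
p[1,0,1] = 'player'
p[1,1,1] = 'perception'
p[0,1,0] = 'memory'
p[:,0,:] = [['region', 'marketing'], ['foundation', 'player'], ['distribution', 'wife']]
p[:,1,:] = [['memory', 'combination'], ['woman', 'perception'], ['revenue', 'finding']]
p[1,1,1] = 'perception'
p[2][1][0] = 'revenue'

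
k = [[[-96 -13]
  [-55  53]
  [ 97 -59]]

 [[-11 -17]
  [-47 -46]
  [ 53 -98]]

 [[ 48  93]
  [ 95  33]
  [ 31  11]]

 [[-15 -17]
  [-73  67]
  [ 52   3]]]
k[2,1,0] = 95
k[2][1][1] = 33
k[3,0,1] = -17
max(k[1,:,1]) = -17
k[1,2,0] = 53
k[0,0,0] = -96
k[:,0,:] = [[-96, -13], [-11, -17], [48, 93], [-15, -17]]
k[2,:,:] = [[48, 93], [95, 33], [31, 11]]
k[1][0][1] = -17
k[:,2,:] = [[97, -59], [53, -98], [31, 11], [52, 3]]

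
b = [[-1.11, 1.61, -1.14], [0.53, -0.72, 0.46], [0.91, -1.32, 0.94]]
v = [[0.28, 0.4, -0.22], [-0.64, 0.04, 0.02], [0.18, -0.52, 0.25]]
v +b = [[-0.83,  2.01,  -1.36],[-0.11,  -0.68,  0.48],[1.09,  -1.84,  1.19]]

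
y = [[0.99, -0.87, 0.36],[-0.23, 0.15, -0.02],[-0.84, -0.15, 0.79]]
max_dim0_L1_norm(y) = 2.06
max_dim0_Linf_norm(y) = 0.99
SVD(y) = [[-0.86, 0.47, 0.18], [0.19, -0.04, 0.98], [0.47, 0.88, -0.06]] @ diag([1.4742342005955311, 1.0588830853624258, 0.0003651407999009929]) @ [[-0.88, 0.48, 0.04], [-0.25, -0.52, 0.82], [-0.41, -0.71, -0.57]]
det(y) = -0.00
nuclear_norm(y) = 2.53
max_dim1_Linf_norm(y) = 0.99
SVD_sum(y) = [[1.11, -0.61, -0.05], [-0.24, 0.13, 0.01], [-0.61, 0.33, 0.03]] + [[-0.12,-0.26,0.41], [0.01,0.02,-0.03], [-0.23,-0.48,0.76]] + [[-0.0, -0.0, -0.0], [-0.0, -0.00, -0.00], [0.00, 0.0, 0.00]]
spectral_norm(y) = 1.47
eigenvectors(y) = [[0.19+0.48j, 0.19-0.48j, (-0.41+0j)], [(-0.08-0.09j), -0.08+0.09j, -0.71+0.00j], [-0.84+0.00j, (-0.84-0j), (-0.57+0j)]]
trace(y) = 1.93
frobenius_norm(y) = 1.82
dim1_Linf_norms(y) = [0.99, 0.23, 0.84]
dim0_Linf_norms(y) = [0.99, 0.87, 0.79]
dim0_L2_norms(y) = [1.32, 0.9, 0.87]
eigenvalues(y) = [(0.97+0.47j), (0.97-0.47j), (-0+0j)]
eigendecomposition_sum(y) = [[(0.5+0.08j),  -0.43+0.22j,  0.18-0.33j], [(-0.11+0.03j),  (0.08-0.09j),  (-0.01+0.09j)], [-0.42+0.70j,  -0.07-0.79j,  0.39+0.47j]] + [[(0.5-0.08j), -0.43-0.22j, 0.18+0.33j], [(-0.11-0.03j), 0.08+0.09j, (-0.01-0.09j)], [-0.42-0.70j, (-0.07+0.79j), 0.39-0.47j]] + [[-0.00-0.00j, -0.00-0.00j, 0.00+0.00j], [(-0-0j), -0.00-0.00j, 0j], [-0.00-0.00j, -0.00-0.00j, 0j]]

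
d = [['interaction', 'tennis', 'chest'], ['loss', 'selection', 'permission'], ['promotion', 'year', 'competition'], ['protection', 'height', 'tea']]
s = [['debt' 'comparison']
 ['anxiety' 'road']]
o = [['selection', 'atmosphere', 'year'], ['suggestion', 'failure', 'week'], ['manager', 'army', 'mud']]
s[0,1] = 'comparison'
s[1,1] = 'road'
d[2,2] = 'competition'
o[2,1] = 'army'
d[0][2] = 'chest'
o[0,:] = ['selection', 'atmosphere', 'year']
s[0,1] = 'comparison'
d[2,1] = 'year'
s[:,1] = ['comparison', 'road']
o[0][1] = 'atmosphere'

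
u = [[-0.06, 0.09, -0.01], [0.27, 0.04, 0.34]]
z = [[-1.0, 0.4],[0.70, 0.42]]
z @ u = [[0.17,-0.07,0.15], [0.07,0.08,0.14]]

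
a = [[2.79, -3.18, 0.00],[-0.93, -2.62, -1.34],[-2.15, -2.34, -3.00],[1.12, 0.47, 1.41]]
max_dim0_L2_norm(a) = 4.76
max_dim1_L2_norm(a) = 4.37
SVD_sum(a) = [[-0.46,-1.17,-0.93],  [-0.88,-2.26,-1.81],  [-1.22,-3.11,-2.49],  [0.44,1.14,0.91]] + [[3.15, -2.09, 1.07], [0.23, -0.15, 0.08], [-1.04, 0.69, -0.35], [0.83, -0.55, 0.28]] + [[0.09, 0.07, -0.14], [-0.27, -0.21, 0.39], [0.11, 0.08, -0.15], [-0.15, -0.12, 0.22]]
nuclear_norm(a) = 10.52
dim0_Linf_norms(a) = [2.79, 3.18, 3.0]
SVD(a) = [[0.28, -0.92, -0.28], [0.54, -0.07, 0.79], [0.75, 0.3, -0.31], [-0.27, -0.24, 0.44]] @ diag([5.59384160115205, 4.273027639251168, 0.6580812528983775]) @ [[-0.29, -0.75, -0.6], [-0.8, 0.53, -0.27], [-0.52, -0.40, 0.75]]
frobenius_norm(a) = 7.07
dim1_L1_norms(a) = [5.97, 4.89, 7.49, 3.0]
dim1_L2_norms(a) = [4.23, 3.09, 4.37, 1.86]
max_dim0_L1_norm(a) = 8.61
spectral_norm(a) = 5.59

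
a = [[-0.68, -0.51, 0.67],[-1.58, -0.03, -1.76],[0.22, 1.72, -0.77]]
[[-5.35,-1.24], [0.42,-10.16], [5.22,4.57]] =a@[[3.65, 2.38], [0.99, 3.95], [-3.53, 3.57]]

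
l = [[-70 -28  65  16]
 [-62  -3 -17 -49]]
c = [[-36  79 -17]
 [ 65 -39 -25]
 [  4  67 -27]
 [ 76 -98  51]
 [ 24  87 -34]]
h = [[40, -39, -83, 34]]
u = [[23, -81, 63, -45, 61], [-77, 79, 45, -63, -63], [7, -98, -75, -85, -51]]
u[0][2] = 63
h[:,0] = [40]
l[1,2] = -17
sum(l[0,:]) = -17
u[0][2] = 63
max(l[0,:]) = 65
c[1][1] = -39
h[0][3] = 34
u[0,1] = -81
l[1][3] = -49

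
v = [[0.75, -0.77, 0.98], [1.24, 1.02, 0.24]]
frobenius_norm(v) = 2.18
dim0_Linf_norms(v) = [1.24, 1.02, 0.98]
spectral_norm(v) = 1.68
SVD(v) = [[0.47, 0.88],  [0.88, -0.47]] @ diag([1.684016938302433, 1.3840111818589107]) @ [[0.86, 0.32, 0.4], [0.06, -0.84, 0.55]]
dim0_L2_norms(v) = [1.45, 1.28, 1.01]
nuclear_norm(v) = 3.07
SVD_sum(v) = [[0.67, 0.25, 0.31], [1.28, 0.48, 0.59]] + [[0.08,-1.02,0.67], [-0.04,0.54,-0.35]]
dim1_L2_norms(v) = [1.45, 1.62]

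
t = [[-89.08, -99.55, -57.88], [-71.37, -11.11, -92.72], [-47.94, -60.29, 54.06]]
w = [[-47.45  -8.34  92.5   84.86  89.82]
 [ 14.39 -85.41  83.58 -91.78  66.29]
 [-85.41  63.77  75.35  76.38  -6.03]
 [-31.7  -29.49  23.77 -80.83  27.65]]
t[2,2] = 54.06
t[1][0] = -71.37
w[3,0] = -31.7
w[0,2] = 92.5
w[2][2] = 75.35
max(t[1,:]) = -11.11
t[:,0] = [-89.08, -71.37, -47.94]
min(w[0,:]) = -47.45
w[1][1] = -85.41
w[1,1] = -85.41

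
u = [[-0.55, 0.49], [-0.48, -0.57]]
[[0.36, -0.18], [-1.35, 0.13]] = u @ [[0.83, 0.07], [1.67, -0.29]]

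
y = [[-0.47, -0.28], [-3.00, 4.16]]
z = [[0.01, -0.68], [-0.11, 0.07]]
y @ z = [[0.03, 0.30], [-0.49, 2.33]]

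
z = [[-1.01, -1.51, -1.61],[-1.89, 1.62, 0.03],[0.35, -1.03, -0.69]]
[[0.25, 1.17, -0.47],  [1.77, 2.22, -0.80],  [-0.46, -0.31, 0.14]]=z @ [[-0.43, -0.83, 0.45], [0.60, 0.41, 0.03], [-0.45, -0.59, -0.02]]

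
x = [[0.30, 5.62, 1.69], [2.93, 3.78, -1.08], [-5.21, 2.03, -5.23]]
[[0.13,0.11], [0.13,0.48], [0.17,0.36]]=x @[[0.00, 0.06], [0.03, 0.05], [-0.02, -0.11]]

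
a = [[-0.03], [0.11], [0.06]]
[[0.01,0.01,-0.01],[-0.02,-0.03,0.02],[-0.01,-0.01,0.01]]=a@[[-0.22,-0.24,0.21]]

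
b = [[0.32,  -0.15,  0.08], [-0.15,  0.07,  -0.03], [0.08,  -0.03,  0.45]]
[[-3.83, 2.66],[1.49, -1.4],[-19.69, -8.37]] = b@ [[-29.15, 5.64],[-59.36, -16.78],[-42.53, -20.73]]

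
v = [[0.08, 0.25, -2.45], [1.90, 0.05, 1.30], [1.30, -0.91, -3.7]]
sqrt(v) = [[1.71, -0.5, -2.09], [-0.39, 1.26, 2.11], [1.45, -0.83, -1.03]]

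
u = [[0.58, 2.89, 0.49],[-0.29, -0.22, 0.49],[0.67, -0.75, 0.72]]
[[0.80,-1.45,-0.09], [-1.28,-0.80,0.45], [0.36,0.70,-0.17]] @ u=[[0.82,2.7,-0.38], [-0.21,-3.86,-0.70], [-0.11,1.01,0.4]]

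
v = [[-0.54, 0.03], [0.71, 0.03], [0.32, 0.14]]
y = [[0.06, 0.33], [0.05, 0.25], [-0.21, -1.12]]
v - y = [[-0.6, -0.3], [0.66, -0.22], [0.53, 1.26]]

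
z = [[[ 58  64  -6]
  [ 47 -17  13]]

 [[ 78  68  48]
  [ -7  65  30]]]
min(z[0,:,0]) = 47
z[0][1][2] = 13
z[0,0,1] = 64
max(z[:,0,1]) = 68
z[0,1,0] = 47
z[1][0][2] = 48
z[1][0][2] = 48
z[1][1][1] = 65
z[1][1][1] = 65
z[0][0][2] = -6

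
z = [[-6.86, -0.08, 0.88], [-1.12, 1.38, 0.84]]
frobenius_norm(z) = 7.19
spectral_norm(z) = 7.03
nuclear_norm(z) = 8.56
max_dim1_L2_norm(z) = 6.92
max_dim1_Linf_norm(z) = 6.86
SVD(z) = [[-0.98, -0.18], [-0.18, 0.98]] @ diag([7.025597943947389, 1.5315918287854067]) @ [[0.99, -0.02, -0.14], [0.09, 0.90, 0.44]]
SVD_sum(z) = [[-6.84, 0.17, 1.00], [-1.25, 0.03, 0.18]] + [[-0.02, -0.25, -0.12], [0.13, 1.35, 0.66]]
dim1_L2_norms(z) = [6.92, 1.97]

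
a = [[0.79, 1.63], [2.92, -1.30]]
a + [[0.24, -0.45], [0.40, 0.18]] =[[1.03, 1.18], [3.32, -1.12]]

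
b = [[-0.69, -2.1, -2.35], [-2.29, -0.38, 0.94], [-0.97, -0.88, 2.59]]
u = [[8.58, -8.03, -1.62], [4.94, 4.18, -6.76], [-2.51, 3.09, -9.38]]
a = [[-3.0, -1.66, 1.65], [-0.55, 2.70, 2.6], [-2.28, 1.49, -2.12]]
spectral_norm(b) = 3.80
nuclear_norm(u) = 29.49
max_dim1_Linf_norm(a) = 3.0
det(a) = 49.38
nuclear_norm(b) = 8.07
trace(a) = -2.42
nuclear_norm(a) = 11.03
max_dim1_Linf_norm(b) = 2.59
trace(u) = 3.38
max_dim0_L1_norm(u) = 17.76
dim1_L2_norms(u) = [11.86, 9.36, 10.19]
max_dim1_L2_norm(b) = 3.23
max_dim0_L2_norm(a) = 3.81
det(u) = -707.25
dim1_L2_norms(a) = [3.81, 3.79, 3.45]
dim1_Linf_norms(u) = [8.58, 6.76, 9.38]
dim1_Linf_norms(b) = [2.35, 2.29, 2.59]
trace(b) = 1.52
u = b @ a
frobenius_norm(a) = 6.38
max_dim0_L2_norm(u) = 11.68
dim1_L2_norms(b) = [3.23, 2.5, 2.9]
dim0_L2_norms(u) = [10.21, 9.57, 11.68]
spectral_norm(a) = 3.99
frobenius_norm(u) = 18.22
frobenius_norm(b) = 5.01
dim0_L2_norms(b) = [2.58, 2.31, 3.62]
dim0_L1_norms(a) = [5.83, 5.85, 6.37]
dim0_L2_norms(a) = [3.81, 3.5, 3.74]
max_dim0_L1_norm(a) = 6.37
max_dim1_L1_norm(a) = 6.31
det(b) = -14.30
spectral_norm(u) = 12.91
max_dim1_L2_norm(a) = 3.81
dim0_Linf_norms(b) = [2.29, 2.1, 2.59]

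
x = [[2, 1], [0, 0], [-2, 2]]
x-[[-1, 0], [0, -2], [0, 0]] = [[3, 1], [0, 2], [-2, 2]]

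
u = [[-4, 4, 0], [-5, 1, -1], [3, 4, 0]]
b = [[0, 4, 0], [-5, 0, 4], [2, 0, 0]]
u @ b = [[-20, -16, 16], [-7, -20, 4], [-20, 12, 16]]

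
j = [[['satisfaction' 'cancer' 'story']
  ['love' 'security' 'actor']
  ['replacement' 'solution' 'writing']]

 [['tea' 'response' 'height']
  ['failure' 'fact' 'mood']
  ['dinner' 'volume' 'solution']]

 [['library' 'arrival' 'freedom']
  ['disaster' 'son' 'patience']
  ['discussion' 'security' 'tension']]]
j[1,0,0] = 'tea'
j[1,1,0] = 'failure'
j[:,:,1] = [['cancer', 'security', 'solution'], ['response', 'fact', 'volume'], ['arrival', 'son', 'security']]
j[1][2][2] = 'solution'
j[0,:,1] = ['cancer', 'security', 'solution']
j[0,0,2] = 'story'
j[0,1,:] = ['love', 'security', 'actor']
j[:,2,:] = [['replacement', 'solution', 'writing'], ['dinner', 'volume', 'solution'], ['discussion', 'security', 'tension']]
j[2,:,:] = [['library', 'arrival', 'freedom'], ['disaster', 'son', 'patience'], ['discussion', 'security', 'tension']]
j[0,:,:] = [['satisfaction', 'cancer', 'story'], ['love', 'security', 'actor'], ['replacement', 'solution', 'writing']]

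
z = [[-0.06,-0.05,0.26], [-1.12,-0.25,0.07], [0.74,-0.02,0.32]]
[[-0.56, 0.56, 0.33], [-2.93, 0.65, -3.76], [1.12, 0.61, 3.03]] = z @ [[2.12, 0.01, 3.14], [1.87, -2.14, 1.61], [-1.29, 1.75, 2.32]]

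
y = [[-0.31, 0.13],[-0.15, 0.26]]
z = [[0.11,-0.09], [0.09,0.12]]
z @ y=[[-0.02,-0.01],[-0.05,0.04]]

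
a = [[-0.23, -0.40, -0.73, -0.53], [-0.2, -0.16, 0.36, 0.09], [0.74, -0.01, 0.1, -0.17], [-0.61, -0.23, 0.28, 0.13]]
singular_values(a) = [1.05, 1.04, 0.39, 0.0]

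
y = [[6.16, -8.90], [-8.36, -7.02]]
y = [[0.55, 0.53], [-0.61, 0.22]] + [[5.61,-9.43], [-7.75,-7.24]]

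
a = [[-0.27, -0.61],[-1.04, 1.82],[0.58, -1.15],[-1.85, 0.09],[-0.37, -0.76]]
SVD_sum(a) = [[0.18, -0.21], [-1.36, 1.53], [0.83, -0.93], [-0.86, 0.97], [0.21, -0.24]] + [[-0.45, -0.40], [0.32, 0.29], [-0.25, -0.22], [-0.99, -0.88], [-0.58, -0.52]]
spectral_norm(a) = 2.76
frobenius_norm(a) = 3.26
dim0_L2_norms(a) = [2.25, 2.36]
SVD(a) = [[0.1,0.35], [-0.74,-0.25], [0.45,0.19], [-0.47,0.76], [0.12,0.45]] @ diag([2.7600669942159266, 1.739261391349748]) @ [[0.66, -0.75], [-0.75, -0.66]]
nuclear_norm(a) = 4.50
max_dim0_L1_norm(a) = 4.43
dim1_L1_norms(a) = [0.88, 2.86, 1.73, 1.94, 1.13]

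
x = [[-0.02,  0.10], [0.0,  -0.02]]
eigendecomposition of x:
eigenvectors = [[1.00,-1.00],[0.0,0.0]]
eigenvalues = [-0.02, -0.02]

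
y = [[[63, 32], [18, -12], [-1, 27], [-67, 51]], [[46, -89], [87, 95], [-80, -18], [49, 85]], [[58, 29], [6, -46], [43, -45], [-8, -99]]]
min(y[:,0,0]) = 46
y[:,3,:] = [[-67, 51], [49, 85], [-8, -99]]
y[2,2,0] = 43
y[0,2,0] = -1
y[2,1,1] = -46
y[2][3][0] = -8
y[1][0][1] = -89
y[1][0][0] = 46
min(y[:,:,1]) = -99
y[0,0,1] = 32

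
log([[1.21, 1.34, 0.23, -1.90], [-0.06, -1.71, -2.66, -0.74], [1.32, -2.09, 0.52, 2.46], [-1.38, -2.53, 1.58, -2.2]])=[[0.42,-0.94,-0.65,-1.06], [0.71,1.95,-0.6,2.18], [0.62,1.89,1.39,1.82], [0.23,-2.27,-0.98,0.74]]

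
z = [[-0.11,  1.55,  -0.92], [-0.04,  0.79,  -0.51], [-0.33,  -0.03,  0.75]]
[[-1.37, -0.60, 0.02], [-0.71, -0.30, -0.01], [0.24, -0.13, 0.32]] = z @ [[0.12, 0.63, 0.02], [-0.67, -0.29, 0.28], [0.35, 0.09, 0.45]]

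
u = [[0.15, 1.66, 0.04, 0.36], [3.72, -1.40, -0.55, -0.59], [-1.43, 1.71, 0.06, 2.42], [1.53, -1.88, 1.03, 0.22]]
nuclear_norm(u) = 10.18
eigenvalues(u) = [-3.39, -1.39, 2.04, 1.77]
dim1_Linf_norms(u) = [1.66, 3.72, 2.42, 1.88]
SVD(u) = [[0.18, 0.48, 0.38, 0.77],[-0.72, 0.58, 0.23, -0.31],[0.53, 0.66, -0.42, -0.33],[-0.41, 0.05, -0.79, 0.46]] @ diag([5.294684755057207, 2.232578025342141, 1.8907120651507567, 0.7609313977078009]) @ [[-0.76,0.56,0.0,0.32], [0.61,0.46,-0.09,0.64], [0.16,0.57,-0.50,-0.63], [0.16,0.38,0.86,-0.30]]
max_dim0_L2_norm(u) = 4.27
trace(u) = -0.97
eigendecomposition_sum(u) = [[-1.26, 1.16, 0.13, 0.23], [2.19, -2.01, -0.23, -0.39], [-3.49, 3.2, 0.36, 0.63], [2.67, -2.45, -0.28, -0.48]] + [[0.09, -0.07, -0.05, 0.03], [0.11, -0.09, -0.06, 0.04], [1.74, -1.37, -1.01, 0.63], [-1.07, 0.84, 0.62, -0.38]] + [[0.76, 0.43, -0.32, -0.42], [1.05, 0.60, -0.45, -0.58], [-0.6, -0.34, 0.25, 0.33], [-0.78, -0.45, 0.33, 0.43]] + [[0.57, 0.14, 0.28, 0.52], [0.38, 0.09, 0.19, 0.34], [0.91, 0.23, 0.45, 0.84], [0.71, 0.18, 0.35, 0.65]]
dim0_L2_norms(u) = [4.27, 3.34, 1.17, 2.53]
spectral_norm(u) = 5.29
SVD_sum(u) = [[-0.71, 0.53, 0.0, 0.3], [2.91, -2.15, -0.01, -1.22], [-2.15, 1.59, 0.01, 0.90], [1.64, -1.21, -0.01, -0.69]] + [[0.66, 0.5, -0.1, 0.69], [0.78, 0.59, -0.12, 0.83], [0.89, 0.67, -0.14, 0.94], [0.07, 0.05, -0.01, 0.07]] + [[0.11, 0.42, -0.36, -0.46],  [0.07, 0.24, -0.21, -0.27],  [-0.13, -0.46, 0.4, 0.50],  [-0.23, -0.85, 0.75, 0.94]] + [[0.09, 0.22, 0.5, -0.17], [-0.04, -0.09, -0.2, 0.07], [-0.04, -0.09, -0.21, 0.07], [0.06, 0.13, 0.3, -0.10]]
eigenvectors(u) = [[-0.25, -0.04, 0.47, 0.42],[0.43, -0.05, 0.64, 0.28],[-0.69, -0.85, -0.37, 0.68],[0.53, 0.52, -0.48, 0.53]]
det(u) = 17.01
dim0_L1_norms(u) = [6.83, 6.65, 1.68, 3.59]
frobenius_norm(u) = 6.10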